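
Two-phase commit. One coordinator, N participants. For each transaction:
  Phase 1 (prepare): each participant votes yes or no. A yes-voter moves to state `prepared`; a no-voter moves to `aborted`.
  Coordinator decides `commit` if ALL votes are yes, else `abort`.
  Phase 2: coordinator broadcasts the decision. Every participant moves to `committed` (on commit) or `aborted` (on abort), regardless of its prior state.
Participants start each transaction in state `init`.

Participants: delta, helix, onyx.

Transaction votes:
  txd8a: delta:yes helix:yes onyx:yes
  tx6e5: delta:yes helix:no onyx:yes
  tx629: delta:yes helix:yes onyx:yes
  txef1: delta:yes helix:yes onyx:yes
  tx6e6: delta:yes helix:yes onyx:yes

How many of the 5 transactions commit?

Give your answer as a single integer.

Answer: 4

Derivation:
txd8a: all yes -> commit (commits=1)
tx6e5: no from helix -> abort (commits=1)
tx629: all yes -> commit (commits=2)
txef1: all yes -> commit (commits=3)
tx6e6: all yes -> commit (commits=4)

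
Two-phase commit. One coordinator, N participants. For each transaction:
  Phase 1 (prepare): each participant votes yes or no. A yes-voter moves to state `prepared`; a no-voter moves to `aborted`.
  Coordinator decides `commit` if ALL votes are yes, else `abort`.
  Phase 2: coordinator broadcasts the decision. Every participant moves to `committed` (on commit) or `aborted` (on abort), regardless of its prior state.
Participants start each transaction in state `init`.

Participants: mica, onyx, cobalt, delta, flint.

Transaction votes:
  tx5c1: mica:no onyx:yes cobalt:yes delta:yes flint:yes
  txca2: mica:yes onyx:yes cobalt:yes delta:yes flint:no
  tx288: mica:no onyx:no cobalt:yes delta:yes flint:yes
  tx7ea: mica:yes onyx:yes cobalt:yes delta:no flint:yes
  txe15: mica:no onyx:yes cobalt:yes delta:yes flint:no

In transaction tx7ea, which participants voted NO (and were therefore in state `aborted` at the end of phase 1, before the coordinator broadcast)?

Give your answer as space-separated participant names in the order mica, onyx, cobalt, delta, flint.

Answer: delta

Derivation:
Txn tx7ea phase 1: mica yes -> prepared; onyx yes -> prepared; cobalt yes -> prepared; delta no -> aborted; flint yes -> prepared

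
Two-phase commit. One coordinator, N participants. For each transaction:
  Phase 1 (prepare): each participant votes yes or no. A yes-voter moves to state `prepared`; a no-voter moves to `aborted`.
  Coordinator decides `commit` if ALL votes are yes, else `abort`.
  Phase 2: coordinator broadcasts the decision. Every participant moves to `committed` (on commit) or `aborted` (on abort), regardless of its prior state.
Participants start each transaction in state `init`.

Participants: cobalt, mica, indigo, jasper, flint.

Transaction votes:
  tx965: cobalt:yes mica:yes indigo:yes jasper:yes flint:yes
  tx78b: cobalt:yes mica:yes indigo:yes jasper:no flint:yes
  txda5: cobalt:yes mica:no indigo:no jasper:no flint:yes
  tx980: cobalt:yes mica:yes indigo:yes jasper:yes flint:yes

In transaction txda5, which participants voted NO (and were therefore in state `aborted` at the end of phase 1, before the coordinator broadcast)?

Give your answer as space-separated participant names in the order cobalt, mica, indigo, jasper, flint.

Txn txda5 phase 1: cobalt yes -> prepared; mica no -> aborted; indigo no -> aborted; jasper no -> aborted; flint yes -> prepared

Answer: mica indigo jasper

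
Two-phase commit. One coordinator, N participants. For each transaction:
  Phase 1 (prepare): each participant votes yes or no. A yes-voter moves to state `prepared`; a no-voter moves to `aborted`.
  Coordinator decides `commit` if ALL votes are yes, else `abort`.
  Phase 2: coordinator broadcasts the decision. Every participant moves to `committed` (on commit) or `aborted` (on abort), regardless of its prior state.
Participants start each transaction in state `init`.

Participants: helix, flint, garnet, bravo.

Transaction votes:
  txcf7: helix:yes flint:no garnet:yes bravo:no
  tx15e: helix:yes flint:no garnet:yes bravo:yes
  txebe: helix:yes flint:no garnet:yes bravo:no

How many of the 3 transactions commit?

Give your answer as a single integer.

Answer: 0

Derivation:
txcf7: no from flint, bravo -> abort (commits=0)
tx15e: no from flint -> abort (commits=0)
txebe: no from flint, bravo -> abort (commits=0)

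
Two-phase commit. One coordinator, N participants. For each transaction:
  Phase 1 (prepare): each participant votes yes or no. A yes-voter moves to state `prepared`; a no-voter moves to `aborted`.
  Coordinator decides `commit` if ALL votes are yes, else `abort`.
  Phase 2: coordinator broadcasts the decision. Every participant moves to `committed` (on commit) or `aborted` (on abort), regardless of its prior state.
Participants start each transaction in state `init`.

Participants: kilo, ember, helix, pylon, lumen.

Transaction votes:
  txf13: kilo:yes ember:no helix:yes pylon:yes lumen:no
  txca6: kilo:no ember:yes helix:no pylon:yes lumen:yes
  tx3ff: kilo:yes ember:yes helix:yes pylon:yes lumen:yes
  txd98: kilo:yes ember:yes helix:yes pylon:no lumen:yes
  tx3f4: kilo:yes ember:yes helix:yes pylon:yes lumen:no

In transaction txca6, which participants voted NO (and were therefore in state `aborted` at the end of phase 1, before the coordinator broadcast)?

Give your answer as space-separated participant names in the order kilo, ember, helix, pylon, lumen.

Answer: kilo helix

Derivation:
Txn txca6 phase 1: kilo no -> aborted; ember yes -> prepared; helix no -> aborted; pylon yes -> prepared; lumen yes -> prepared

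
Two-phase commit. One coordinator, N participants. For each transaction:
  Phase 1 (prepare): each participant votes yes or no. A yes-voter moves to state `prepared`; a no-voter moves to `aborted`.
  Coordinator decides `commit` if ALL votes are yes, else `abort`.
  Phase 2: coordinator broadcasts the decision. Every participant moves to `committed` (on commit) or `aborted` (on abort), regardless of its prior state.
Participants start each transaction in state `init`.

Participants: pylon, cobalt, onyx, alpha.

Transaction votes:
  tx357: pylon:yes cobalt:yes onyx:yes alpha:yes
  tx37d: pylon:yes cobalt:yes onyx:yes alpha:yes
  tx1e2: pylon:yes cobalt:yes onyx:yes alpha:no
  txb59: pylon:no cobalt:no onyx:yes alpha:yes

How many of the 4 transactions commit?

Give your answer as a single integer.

tx357: all yes -> commit (commits=1)
tx37d: all yes -> commit (commits=2)
tx1e2: no from alpha -> abort (commits=2)
txb59: no from pylon, cobalt -> abort (commits=2)

Answer: 2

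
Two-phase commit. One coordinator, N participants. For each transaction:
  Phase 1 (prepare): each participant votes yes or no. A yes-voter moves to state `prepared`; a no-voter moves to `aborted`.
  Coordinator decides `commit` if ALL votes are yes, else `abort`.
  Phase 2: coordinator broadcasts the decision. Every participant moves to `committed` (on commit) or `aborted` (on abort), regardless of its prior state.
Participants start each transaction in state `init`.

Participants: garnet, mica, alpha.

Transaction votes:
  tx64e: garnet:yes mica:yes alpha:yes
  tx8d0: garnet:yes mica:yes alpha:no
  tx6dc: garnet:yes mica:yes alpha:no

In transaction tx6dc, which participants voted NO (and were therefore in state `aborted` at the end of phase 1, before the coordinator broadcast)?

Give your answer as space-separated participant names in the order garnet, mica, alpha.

Answer: alpha

Derivation:
Txn tx6dc phase 1: garnet yes -> prepared; mica yes -> prepared; alpha no -> aborted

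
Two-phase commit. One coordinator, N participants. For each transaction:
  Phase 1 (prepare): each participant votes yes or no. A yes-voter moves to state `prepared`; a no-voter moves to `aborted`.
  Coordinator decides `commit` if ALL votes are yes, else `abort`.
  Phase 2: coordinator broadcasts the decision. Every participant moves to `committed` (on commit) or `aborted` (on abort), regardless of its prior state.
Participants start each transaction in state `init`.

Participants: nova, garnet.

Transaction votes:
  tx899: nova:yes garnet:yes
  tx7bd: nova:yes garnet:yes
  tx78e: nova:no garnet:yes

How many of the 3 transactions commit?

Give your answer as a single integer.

tx899: all yes -> commit (commits=1)
tx7bd: all yes -> commit (commits=2)
tx78e: no from nova -> abort (commits=2)

Answer: 2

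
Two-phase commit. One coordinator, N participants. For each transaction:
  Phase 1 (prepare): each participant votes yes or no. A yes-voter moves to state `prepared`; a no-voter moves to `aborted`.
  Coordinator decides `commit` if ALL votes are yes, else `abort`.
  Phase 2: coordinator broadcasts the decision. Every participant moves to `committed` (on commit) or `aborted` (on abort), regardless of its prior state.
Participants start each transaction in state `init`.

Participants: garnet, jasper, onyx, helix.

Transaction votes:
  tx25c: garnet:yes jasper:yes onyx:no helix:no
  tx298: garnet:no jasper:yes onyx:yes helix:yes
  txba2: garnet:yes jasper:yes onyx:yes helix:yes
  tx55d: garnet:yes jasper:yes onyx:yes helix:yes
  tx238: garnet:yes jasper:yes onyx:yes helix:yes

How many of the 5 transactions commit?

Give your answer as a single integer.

tx25c: no from onyx, helix -> abort (commits=0)
tx298: no from garnet -> abort (commits=0)
txba2: all yes -> commit (commits=1)
tx55d: all yes -> commit (commits=2)
tx238: all yes -> commit (commits=3)

Answer: 3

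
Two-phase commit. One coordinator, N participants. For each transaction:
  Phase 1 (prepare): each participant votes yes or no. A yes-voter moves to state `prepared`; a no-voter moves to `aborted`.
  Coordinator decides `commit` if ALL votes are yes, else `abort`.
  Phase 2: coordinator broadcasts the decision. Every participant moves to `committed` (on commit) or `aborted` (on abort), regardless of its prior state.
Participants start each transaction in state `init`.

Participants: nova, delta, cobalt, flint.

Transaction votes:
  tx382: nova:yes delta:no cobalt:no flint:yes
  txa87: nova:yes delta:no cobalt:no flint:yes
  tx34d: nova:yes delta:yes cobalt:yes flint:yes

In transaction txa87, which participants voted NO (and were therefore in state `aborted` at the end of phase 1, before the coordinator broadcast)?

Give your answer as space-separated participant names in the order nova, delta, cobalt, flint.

Answer: delta cobalt

Derivation:
Txn txa87 phase 1: nova yes -> prepared; delta no -> aborted; cobalt no -> aborted; flint yes -> prepared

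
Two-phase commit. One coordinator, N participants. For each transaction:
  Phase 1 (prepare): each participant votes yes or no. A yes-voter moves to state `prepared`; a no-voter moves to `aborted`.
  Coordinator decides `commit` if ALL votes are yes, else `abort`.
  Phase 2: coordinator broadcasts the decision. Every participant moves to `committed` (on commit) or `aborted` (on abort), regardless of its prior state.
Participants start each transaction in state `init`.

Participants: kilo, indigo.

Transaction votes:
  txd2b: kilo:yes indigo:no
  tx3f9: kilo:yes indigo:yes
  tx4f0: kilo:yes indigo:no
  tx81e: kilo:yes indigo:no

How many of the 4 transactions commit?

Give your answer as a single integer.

txd2b: no from indigo -> abort (commits=0)
tx3f9: all yes -> commit (commits=1)
tx4f0: no from indigo -> abort (commits=1)
tx81e: no from indigo -> abort (commits=1)

Answer: 1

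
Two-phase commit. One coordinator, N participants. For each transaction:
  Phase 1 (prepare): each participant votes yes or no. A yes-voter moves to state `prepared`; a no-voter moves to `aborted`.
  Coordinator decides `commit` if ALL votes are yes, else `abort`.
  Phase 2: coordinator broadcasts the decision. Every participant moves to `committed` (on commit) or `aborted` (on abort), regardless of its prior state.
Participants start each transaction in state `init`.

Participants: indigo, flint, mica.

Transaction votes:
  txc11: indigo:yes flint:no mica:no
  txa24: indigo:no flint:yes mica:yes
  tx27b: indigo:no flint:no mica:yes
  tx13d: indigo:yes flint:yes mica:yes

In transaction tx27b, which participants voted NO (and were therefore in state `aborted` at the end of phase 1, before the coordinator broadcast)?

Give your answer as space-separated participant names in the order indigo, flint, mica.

Txn tx27b phase 1: indigo no -> aborted; flint no -> aborted; mica yes -> prepared

Answer: indigo flint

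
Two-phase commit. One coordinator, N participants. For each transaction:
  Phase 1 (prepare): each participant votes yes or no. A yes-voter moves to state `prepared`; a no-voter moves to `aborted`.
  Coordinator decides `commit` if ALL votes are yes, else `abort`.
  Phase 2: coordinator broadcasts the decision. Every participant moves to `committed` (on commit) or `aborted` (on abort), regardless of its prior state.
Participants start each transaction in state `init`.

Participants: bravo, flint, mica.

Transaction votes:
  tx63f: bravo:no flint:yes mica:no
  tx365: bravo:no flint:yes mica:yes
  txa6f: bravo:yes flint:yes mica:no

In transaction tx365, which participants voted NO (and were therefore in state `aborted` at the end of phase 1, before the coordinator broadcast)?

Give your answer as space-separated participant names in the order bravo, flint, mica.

Txn tx365 phase 1: bravo no -> aborted; flint yes -> prepared; mica yes -> prepared

Answer: bravo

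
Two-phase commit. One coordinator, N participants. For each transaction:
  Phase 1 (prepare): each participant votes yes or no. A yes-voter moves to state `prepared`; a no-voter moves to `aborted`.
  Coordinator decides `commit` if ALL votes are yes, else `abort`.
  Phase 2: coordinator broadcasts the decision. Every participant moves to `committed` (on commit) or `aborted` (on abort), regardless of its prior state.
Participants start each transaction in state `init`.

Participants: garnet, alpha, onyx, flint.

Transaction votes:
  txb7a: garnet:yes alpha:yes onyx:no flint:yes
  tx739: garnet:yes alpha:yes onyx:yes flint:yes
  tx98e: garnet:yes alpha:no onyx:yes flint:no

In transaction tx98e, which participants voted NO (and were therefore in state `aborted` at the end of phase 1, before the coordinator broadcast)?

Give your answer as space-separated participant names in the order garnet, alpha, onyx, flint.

Answer: alpha flint

Derivation:
Txn tx98e phase 1: garnet yes -> prepared; alpha no -> aborted; onyx yes -> prepared; flint no -> aborted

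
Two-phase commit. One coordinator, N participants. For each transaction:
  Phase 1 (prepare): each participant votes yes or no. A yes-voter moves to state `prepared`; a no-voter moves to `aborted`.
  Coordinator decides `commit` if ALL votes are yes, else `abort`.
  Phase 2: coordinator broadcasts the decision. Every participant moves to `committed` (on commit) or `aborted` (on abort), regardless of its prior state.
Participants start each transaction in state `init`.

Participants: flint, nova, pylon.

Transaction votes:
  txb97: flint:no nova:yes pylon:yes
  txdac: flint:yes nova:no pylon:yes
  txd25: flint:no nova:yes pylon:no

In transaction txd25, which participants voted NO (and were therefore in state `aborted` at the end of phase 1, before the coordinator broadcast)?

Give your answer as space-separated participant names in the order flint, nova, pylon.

Txn txd25 phase 1: flint no -> aborted; nova yes -> prepared; pylon no -> aborted

Answer: flint pylon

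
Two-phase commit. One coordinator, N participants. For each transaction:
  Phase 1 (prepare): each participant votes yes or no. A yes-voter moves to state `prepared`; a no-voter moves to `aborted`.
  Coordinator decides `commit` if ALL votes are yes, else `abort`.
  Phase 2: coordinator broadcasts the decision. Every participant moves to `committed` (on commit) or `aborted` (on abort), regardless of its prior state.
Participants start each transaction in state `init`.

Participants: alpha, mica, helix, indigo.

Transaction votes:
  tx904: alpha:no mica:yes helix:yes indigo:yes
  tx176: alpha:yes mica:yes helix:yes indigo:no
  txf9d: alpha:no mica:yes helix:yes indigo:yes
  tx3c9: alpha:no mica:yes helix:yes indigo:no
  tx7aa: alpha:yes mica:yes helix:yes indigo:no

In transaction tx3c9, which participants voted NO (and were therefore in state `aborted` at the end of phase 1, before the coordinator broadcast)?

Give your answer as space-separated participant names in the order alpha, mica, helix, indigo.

Answer: alpha indigo

Derivation:
Txn tx3c9 phase 1: alpha no -> aborted; mica yes -> prepared; helix yes -> prepared; indigo no -> aborted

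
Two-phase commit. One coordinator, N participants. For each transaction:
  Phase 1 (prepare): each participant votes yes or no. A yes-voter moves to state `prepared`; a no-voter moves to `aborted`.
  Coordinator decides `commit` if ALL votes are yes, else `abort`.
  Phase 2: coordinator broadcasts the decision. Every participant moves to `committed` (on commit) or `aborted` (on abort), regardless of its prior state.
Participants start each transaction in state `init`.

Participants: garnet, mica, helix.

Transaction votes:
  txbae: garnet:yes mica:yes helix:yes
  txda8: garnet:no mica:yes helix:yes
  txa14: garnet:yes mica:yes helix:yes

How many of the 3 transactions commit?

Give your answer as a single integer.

txbae: all yes -> commit (commits=1)
txda8: no from garnet -> abort (commits=1)
txa14: all yes -> commit (commits=2)

Answer: 2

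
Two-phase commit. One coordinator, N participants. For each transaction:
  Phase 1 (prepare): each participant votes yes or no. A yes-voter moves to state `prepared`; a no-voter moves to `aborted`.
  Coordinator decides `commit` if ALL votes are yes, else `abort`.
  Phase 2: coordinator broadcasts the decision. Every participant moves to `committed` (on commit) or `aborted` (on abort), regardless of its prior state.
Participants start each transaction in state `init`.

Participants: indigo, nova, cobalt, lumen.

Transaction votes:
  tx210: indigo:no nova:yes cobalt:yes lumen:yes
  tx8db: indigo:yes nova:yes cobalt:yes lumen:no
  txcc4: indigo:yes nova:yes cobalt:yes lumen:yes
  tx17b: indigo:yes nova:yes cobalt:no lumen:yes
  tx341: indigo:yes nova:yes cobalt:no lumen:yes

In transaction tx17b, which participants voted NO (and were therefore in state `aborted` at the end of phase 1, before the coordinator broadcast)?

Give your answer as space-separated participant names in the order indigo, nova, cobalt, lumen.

Txn tx17b phase 1: indigo yes -> prepared; nova yes -> prepared; cobalt no -> aborted; lumen yes -> prepared

Answer: cobalt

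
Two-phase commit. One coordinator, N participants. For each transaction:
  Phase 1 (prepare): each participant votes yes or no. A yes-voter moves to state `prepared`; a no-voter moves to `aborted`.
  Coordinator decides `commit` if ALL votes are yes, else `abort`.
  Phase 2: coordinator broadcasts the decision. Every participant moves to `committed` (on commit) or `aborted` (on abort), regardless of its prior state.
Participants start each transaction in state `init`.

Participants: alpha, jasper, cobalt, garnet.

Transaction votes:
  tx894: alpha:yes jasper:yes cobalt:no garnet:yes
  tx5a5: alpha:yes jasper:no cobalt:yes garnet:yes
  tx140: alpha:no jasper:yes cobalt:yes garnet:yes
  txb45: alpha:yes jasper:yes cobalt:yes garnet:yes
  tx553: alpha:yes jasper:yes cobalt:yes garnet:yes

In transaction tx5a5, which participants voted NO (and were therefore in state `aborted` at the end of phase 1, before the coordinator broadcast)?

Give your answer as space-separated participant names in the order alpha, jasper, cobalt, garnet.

Answer: jasper

Derivation:
Txn tx5a5 phase 1: alpha yes -> prepared; jasper no -> aborted; cobalt yes -> prepared; garnet yes -> prepared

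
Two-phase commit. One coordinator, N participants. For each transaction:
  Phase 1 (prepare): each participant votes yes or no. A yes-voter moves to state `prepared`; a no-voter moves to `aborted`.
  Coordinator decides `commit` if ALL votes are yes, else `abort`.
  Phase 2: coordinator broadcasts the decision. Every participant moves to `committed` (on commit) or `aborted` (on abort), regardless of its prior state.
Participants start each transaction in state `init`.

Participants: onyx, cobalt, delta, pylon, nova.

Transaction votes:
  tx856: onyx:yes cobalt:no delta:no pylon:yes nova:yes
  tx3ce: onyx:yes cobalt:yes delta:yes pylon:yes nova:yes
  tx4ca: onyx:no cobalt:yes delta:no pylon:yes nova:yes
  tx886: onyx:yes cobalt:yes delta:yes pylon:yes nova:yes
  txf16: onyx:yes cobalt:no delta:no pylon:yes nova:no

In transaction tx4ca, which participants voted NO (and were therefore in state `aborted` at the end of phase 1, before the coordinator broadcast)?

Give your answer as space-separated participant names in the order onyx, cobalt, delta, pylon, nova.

Txn tx4ca phase 1: onyx no -> aborted; cobalt yes -> prepared; delta no -> aborted; pylon yes -> prepared; nova yes -> prepared

Answer: onyx delta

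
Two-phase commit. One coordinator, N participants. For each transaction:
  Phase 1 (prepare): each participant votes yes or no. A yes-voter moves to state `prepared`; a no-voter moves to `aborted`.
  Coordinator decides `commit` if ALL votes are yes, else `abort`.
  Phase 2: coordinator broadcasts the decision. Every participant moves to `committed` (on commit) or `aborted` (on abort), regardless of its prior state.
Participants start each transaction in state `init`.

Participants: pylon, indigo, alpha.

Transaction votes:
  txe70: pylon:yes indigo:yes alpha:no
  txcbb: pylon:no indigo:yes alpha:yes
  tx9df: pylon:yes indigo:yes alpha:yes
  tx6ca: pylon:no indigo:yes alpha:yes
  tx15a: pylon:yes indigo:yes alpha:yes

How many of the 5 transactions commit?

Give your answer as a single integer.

Answer: 2

Derivation:
txe70: no from alpha -> abort (commits=0)
txcbb: no from pylon -> abort (commits=0)
tx9df: all yes -> commit (commits=1)
tx6ca: no from pylon -> abort (commits=1)
tx15a: all yes -> commit (commits=2)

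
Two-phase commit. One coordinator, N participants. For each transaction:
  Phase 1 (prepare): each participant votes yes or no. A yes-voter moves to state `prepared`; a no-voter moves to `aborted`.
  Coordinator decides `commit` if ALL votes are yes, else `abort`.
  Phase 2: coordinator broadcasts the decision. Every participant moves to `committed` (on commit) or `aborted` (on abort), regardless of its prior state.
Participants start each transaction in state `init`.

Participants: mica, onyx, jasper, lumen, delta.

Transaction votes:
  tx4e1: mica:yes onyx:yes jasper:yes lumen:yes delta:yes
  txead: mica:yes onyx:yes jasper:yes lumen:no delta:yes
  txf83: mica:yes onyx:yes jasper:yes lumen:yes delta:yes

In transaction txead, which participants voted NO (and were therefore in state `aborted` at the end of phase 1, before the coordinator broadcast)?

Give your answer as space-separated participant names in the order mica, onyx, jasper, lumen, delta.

Answer: lumen

Derivation:
Txn txead phase 1: mica yes -> prepared; onyx yes -> prepared; jasper yes -> prepared; lumen no -> aborted; delta yes -> prepared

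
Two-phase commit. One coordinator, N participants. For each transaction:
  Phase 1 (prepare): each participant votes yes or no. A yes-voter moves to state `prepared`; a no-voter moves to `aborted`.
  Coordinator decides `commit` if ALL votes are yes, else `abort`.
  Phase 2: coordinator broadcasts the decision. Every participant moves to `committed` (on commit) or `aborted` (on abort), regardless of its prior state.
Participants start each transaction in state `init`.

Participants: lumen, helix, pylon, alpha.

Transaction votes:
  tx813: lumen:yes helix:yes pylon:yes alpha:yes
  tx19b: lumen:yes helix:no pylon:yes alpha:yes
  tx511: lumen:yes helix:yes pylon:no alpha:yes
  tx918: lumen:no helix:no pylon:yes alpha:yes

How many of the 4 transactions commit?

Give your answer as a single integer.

Answer: 1

Derivation:
tx813: all yes -> commit (commits=1)
tx19b: no from helix -> abort (commits=1)
tx511: no from pylon -> abort (commits=1)
tx918: no from lumen, helix -> abort (commits=1)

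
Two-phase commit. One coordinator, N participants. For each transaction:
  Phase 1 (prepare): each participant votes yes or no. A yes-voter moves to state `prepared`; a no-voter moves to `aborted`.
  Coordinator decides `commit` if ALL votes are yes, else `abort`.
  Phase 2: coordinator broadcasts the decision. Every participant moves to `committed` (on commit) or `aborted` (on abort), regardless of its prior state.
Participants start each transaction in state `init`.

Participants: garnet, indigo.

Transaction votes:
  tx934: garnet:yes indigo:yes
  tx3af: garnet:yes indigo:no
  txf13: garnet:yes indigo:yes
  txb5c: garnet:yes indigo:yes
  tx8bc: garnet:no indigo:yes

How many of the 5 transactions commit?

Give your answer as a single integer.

tx934: all yes -> commit (commits=1)
tx3af: no from indigo -> abort (commits=1)
txf13: all yes -> commit (commits=2)
txb5c: all yes -> commit (commits=3)
tx8bc: no from garnet -> abort (commits=3)

Answer: 3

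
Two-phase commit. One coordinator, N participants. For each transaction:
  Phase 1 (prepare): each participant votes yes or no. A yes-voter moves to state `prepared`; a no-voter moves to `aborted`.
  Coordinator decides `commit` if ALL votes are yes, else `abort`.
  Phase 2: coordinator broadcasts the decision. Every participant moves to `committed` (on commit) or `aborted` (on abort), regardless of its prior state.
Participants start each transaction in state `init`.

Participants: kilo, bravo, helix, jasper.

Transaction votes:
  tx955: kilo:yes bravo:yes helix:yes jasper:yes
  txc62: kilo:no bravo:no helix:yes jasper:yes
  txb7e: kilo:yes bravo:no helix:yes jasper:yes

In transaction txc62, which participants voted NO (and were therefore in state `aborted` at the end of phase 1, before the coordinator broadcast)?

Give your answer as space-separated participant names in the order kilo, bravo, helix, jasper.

Txn txc62 phase 1: kilo no -> aborted; bravo no -> aborted; helix yes -> prepared; jasper yes -> prepared

Answer: kilo bravo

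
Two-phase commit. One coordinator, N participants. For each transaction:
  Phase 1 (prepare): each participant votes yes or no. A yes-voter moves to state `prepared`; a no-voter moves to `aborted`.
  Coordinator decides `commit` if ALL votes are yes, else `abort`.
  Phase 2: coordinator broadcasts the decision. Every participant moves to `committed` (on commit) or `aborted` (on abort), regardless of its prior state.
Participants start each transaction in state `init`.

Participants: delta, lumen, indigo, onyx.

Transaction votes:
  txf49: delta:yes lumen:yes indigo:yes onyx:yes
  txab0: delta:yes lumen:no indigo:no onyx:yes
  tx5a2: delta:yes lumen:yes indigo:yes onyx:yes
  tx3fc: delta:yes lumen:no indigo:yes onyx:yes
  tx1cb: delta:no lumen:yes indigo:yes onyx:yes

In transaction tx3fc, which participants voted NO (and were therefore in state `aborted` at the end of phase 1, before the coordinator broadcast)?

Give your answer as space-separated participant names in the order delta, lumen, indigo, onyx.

Txn tx3fc phase 1: delta yes -> prepared; lumen no -> aborted; indigo yes -> prepared; onyx yes -> prepared

Answer: lumen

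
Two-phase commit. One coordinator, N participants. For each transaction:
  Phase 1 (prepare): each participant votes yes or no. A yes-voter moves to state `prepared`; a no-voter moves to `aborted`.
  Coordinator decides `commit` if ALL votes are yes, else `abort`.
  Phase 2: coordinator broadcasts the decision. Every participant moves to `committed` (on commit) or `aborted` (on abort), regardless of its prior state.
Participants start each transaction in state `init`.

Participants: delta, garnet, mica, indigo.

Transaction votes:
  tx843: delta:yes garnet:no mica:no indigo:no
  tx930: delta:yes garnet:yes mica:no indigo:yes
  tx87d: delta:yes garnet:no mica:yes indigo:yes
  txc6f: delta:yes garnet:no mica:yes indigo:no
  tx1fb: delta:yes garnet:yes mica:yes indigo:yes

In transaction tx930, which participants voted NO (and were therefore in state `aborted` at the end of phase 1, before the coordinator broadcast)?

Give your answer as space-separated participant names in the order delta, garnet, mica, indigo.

Answer: mica

Derivation:
Txn tx930 phase 1: delta yes -> prepared; garnet yes -> prepared; mica no -> aborted; indigo yes -> prepared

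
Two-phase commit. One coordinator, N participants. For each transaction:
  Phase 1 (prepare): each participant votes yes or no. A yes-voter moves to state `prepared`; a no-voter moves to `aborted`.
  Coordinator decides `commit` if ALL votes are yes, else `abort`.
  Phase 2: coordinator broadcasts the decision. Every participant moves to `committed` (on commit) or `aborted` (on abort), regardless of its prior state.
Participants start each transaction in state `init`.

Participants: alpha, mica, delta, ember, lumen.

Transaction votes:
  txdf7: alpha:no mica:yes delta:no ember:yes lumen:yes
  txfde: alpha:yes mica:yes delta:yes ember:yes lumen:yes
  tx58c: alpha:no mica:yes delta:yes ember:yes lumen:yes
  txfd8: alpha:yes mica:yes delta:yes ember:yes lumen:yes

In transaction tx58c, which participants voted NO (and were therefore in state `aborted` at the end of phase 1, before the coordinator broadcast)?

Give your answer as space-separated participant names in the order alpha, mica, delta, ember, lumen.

Txn tx58c phase 1: alpha no -> aborted; mica yes -> prepared; delta yes -> prepared; ember yes -> prepared; lumen yes -> prepared

Answer: alpha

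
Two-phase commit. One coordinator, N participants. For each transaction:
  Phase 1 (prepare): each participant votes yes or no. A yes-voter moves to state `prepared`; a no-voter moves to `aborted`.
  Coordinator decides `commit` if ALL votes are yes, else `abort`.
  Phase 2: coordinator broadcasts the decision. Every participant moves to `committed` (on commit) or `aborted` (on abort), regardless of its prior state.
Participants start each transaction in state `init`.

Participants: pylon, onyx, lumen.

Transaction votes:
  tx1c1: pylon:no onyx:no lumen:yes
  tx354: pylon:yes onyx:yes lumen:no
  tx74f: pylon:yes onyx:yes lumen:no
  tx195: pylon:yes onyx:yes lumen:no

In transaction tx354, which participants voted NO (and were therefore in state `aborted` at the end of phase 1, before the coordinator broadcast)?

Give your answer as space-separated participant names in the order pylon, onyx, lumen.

Answer: lumen

Derivation:
Txn tx354 phase 1: pylon yes -> prepared; onyx yes -> prepared; lumen no -> aborted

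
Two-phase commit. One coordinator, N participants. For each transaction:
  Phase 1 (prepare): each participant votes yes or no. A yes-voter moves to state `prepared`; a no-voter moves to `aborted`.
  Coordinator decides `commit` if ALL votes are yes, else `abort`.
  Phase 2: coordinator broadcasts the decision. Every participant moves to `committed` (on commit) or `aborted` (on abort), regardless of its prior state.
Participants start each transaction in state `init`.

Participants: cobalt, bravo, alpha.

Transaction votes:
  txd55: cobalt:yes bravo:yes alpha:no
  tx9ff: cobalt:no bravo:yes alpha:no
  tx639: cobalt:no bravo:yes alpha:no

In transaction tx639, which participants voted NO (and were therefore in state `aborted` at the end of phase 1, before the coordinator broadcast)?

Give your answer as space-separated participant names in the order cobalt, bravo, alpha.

Txn tx639 phase 1: cobalt no -> aborted; bravo yes -> prepared; alpha no -> aborted

Answer: cobalt alpha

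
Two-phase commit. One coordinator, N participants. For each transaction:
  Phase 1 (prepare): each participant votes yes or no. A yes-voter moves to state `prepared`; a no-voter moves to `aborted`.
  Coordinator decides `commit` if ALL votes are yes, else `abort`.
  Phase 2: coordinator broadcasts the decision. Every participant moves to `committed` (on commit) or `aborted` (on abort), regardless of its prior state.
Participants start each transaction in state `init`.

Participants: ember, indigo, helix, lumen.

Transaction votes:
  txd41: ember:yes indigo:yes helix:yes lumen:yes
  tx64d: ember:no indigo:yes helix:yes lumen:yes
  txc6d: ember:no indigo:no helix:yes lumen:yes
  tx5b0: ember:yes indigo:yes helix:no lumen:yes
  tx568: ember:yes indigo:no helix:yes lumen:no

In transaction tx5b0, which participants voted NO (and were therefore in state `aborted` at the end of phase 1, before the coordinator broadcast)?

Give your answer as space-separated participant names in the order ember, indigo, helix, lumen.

Txn tx5b0 phase 1: ember yes -> prepared; indigo yes -> prepared; helix no -> aborted; lumen yes -> prepared

Answer: helix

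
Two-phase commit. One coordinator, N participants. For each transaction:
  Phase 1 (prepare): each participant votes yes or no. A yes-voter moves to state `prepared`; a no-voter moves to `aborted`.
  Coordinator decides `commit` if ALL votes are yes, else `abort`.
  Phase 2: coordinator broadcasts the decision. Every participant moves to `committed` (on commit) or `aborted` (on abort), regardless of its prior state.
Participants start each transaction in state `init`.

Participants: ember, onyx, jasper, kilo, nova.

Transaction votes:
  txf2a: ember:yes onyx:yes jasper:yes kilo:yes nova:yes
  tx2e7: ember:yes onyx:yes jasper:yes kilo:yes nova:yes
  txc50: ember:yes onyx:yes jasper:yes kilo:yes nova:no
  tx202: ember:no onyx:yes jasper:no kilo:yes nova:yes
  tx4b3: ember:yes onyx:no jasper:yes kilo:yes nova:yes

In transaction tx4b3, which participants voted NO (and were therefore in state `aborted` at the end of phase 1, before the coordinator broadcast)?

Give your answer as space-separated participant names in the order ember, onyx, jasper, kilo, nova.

Txn tx4b3 phase 1: ember yes -> prepared; onyx no -> aborted; jasper yes -> prepared; kilo yes -> prepared; nova yes -> prepared

Answer: onyx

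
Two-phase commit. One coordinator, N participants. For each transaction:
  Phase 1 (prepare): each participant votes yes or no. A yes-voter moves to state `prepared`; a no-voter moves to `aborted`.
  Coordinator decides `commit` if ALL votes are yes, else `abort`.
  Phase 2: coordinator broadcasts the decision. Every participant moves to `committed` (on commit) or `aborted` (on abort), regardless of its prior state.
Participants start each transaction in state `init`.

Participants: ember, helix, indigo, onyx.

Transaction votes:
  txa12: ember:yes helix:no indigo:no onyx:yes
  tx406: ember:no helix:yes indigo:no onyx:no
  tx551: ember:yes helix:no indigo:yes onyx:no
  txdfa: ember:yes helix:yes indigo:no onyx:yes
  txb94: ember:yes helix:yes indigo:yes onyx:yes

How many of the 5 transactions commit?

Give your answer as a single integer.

Answer: 1

Derivation:
txa12: no from helix, indigo -> abort (commits=0)
tx406: no from ember, indigo, onyx -> abort (commits=0)
tx551: no from helix, onyx -> abort (commits=0)
txdfa: no from indigo -> abort (commits=0)
txb94: all yes -> commit (commits=1)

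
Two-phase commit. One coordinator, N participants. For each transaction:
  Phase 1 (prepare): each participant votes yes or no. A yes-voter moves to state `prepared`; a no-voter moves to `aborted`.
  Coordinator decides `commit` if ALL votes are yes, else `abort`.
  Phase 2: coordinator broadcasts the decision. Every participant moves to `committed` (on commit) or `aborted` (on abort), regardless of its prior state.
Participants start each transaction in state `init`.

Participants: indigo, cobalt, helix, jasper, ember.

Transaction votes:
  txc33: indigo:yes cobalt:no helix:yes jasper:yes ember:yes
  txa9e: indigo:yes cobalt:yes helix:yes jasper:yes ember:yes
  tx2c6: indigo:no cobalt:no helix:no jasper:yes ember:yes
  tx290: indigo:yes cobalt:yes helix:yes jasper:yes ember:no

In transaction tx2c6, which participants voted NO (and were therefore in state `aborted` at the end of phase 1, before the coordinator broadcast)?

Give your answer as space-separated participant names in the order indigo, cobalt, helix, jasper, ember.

Answer: indigo cobalt helix

Derivation:
Txn tx2c6 phase 1: indigo no -> aborted; cobalt no -> aborted; helix no -> aborted; jasper yes -> prepared; ember yes -> prepared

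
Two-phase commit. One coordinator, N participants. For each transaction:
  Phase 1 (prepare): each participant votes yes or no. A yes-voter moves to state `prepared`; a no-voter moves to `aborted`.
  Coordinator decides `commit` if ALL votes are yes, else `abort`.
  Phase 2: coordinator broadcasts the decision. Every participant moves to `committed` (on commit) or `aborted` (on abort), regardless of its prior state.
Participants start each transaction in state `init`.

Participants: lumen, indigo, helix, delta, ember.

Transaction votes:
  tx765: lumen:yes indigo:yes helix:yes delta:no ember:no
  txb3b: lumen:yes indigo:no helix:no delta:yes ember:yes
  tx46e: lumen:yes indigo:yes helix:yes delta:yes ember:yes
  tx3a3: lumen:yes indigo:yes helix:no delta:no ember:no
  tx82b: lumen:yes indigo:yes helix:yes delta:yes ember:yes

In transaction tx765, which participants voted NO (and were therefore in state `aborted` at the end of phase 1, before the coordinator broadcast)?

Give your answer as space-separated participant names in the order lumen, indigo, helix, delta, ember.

Answer: delta ember

Derivation:
Txn tx765 phase 1: lumen yes -> prepared; indigo yes -> prepared; helix yes -> prepared; delta no -> aborted; ember no -> aborted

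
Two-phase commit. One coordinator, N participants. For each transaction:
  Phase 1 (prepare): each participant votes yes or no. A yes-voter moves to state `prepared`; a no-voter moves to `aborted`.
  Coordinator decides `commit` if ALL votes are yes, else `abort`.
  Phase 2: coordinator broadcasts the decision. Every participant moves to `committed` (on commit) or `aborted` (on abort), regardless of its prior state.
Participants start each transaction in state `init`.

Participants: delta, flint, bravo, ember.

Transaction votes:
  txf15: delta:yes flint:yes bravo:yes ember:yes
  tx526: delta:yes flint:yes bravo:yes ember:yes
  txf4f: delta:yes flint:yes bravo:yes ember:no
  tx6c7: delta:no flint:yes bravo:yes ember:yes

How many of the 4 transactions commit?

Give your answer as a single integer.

txf15: all yes -> commit (commits=1)
tx526: all yes -> commit (commits=2)
txf4f: no from ember -> abort (commits=2)
tx6c7: no from delta -> abort (commits=2)

Answer: 2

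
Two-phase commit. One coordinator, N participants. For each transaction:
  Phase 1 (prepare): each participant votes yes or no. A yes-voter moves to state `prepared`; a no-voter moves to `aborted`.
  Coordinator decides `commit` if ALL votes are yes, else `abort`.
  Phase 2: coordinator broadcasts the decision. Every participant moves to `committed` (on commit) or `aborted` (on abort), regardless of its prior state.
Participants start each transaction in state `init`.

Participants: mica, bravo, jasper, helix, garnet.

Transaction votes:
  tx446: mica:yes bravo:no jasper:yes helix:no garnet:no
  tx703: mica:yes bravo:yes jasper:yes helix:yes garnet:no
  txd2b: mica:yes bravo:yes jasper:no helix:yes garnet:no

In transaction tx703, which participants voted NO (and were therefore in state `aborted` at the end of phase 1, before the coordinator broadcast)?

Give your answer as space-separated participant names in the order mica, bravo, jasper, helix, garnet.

Txn tx703 phase 1: mica yes -> prepared; bravo yes -> prepared; jasper yes -> prepared; helix yes -> prepared; garnet no -> aborted

Answer: garnet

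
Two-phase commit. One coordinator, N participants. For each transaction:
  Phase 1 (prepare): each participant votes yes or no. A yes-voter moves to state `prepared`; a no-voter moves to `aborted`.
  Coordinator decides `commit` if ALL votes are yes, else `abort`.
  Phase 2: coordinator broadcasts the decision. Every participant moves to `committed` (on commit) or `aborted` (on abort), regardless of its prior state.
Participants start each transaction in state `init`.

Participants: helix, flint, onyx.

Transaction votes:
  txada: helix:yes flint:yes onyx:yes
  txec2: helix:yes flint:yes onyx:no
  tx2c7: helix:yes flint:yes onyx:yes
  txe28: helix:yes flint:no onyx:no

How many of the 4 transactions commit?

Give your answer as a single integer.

Answer: 2

Derivation:
txada: all yes -> commit (commits=1)
txec2: no from onyx -> abort (commits=1)
tx2c7: all yes -> commit (commits=2)
txe28: no from flint, onyx -> abort (commits=2)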